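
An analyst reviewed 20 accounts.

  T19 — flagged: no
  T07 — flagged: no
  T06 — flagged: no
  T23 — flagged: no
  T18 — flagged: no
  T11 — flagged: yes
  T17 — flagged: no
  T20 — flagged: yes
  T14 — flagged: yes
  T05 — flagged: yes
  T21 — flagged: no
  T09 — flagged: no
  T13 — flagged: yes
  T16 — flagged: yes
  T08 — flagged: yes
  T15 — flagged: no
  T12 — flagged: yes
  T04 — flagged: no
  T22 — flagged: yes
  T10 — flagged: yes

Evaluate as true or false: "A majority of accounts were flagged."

Truth condition: |A ∩ B| > |A ∖ B|.
|A| = 20, |A ∩ B| = 10, |A ∖ B| = 10.
10 = 10, so the statement is false.

False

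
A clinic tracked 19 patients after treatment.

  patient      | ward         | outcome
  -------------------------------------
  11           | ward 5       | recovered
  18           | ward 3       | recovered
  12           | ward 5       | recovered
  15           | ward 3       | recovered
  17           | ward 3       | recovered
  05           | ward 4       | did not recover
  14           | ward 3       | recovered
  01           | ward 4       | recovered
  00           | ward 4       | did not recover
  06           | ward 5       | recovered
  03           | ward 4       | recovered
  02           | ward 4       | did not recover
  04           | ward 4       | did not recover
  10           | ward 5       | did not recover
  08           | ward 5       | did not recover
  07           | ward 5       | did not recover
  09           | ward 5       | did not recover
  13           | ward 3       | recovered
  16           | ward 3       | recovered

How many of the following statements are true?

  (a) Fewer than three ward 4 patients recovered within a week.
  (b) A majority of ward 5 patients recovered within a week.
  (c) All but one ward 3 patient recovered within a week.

(a) ward 4: |A| = 6, |A ∩ B| = 2; needs |A ∩ B| < 3 — true.
(b) ward 5: |A| = 7, |A ∩ B| = 3; needs |A ∩ B| > |A ∖ B| — false.
(c) ward 3: |A| = 6, |A ∩ B| = 6; needs |A ∖ B| = 1 — false.

1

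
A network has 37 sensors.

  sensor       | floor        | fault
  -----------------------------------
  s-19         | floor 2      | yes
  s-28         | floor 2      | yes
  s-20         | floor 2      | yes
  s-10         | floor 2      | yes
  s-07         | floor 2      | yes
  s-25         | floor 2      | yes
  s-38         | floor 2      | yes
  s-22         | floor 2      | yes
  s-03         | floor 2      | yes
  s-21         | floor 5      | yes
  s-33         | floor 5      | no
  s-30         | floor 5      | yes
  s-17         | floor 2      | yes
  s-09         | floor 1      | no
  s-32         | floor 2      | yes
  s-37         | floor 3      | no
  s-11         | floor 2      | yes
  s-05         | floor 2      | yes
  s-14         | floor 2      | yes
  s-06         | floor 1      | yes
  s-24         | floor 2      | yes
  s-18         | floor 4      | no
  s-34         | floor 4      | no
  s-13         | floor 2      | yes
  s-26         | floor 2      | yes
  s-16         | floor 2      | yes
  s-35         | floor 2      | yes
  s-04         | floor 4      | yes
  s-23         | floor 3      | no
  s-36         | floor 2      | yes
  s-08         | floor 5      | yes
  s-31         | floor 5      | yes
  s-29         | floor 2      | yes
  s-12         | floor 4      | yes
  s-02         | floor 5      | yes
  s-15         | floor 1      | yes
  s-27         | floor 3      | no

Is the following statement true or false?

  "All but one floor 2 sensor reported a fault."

The determiner here denotes the relation: |A ∖ B| = 1.
|A| = 21, |A ∩ B| = 21, |A ∖ B| = 0.
|A ∖ B| = 0, so the statement is false.

False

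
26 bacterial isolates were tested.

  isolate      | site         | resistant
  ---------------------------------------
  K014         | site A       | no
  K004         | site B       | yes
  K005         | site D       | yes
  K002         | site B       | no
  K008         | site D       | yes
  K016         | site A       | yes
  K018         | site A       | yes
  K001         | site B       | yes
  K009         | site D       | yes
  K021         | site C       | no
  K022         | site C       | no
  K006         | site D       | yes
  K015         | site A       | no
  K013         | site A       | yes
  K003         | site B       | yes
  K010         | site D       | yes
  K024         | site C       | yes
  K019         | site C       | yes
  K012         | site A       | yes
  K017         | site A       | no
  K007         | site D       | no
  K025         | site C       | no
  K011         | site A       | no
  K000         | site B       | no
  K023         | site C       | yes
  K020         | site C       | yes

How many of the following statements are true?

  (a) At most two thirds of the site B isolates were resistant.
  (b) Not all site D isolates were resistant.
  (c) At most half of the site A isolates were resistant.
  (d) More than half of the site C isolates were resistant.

4

(a) site B: |A| = 5, |A ∩ B| = 3; needs |A ∩ B| / |A| ≤ 2/3 — true.
(b) site D: |A| = 6, |A ∩ B| = 5; needs A ⊄ B (|A ∖ B| ≥ 1) — true.
(c) site A: |A| = 8, |A ∩ B| = 4; needs |A ∩ B| ≤ |A ∖ B| — true.
(d) site C: |A| = 7, |A ∩ B| = 4; needs |A ∩ B| > |A ∖ B| — true.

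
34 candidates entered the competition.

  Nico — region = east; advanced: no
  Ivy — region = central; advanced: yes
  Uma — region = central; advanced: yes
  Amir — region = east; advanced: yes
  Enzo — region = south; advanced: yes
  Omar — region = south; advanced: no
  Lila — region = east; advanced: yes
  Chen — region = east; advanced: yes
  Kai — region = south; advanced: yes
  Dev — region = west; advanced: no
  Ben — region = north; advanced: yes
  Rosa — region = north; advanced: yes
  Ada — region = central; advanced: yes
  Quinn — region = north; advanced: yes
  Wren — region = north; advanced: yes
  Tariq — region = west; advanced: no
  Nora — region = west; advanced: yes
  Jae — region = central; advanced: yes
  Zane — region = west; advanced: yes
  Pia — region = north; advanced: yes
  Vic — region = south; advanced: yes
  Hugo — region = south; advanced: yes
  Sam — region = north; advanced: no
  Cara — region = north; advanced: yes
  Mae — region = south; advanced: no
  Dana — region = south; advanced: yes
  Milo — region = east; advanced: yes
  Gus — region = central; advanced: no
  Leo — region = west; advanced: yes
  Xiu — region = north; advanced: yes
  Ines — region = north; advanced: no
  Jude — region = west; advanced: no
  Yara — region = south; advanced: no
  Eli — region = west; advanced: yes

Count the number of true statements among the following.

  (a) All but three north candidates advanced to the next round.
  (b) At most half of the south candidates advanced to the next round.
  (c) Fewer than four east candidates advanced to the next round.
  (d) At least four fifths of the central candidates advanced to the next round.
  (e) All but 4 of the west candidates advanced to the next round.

(a) north: |A| = 9, |A ∩ B| = 7; needs |A ∖ B| = 3 — false.
(b) south: |A| = 8, |A ∩ B| = 5; needs |A ∩ B| ≤ |A ∖ B| — false.
(c) east: |A| = 5, |A ∩ B| = 4; needs |A ∩ B| < 4 — false.
(d) central: |A| = 5, |A ∩ B| = 4; needs |A ∩ B| / |A| ≥ 4/5 — true.
(e) west: |A| = 7, |A ∩ B| = 4; needs |A ∖ B| = 4 — false.

1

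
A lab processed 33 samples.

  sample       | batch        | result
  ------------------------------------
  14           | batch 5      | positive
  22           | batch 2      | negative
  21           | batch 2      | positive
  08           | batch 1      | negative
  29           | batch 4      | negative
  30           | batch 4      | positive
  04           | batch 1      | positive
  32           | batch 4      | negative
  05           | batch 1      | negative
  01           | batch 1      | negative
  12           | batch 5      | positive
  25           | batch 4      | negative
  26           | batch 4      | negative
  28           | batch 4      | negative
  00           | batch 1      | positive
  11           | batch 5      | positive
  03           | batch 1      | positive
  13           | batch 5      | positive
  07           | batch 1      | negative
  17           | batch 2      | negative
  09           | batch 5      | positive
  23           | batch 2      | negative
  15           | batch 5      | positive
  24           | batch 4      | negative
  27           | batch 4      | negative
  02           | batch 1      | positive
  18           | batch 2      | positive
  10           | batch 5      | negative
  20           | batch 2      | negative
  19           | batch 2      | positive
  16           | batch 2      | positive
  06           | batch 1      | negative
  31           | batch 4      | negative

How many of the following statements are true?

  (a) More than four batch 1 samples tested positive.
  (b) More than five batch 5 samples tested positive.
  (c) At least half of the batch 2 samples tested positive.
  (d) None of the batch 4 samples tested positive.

2

(a) batch 1: |A| = 9, |A ∩ B| = 4; needs |A ∩ B| > 4 — false.
(b) batch 5: |A| = 7, |A ∩ B| = 6; needs |A ∩ B| > 5 — true.
(c) batch 2: |A| = 8, |A ∩ B| = 4; needs |A ∩ B| ≥ |A ∖ B| — true.
(d) batch 4: |A| = 9, |A ∩ B| = 1; needs A ∩ B = ∅ (|A ∩ B| = 0) — false.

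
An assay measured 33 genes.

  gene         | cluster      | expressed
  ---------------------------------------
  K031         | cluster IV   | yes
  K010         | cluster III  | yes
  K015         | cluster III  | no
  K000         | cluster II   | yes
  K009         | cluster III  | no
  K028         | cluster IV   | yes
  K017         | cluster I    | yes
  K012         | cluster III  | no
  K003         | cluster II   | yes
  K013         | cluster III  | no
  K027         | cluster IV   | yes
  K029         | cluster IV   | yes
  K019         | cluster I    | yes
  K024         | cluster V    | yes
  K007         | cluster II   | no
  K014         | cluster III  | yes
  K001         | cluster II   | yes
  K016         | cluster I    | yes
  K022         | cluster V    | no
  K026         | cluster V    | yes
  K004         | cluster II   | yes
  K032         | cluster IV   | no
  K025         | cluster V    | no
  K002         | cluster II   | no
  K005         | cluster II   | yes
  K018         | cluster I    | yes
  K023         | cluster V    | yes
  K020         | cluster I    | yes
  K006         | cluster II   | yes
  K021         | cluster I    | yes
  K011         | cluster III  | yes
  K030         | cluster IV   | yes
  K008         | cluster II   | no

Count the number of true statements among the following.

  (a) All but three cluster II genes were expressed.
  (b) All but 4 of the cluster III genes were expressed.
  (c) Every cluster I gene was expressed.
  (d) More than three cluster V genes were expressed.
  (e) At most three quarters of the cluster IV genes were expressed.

3

(a) cluster II: |A| = 9, |A ∩ B| = 6; needs |A ∖ B| = 3 — true.
(b) cluster III: |A| = 7, |A ∩ B| = 3; needs |A ∖ B| = 4 — true.
(c) cluster I: |A| = 6, |A ∩ B| = 6; needs A ⊆ B, i.e. every element of A is in B (|A ∖ B| = 0) — true.
(d) cluster V: |A| = 5, |A ∩ B| = 3; needs |A ∩ B| > 3 — false.
(e) cluster IV: |A| = 6, |A ∩ B| = 5; needs |A ∩ B| / |A| ≤ 3/4 — false.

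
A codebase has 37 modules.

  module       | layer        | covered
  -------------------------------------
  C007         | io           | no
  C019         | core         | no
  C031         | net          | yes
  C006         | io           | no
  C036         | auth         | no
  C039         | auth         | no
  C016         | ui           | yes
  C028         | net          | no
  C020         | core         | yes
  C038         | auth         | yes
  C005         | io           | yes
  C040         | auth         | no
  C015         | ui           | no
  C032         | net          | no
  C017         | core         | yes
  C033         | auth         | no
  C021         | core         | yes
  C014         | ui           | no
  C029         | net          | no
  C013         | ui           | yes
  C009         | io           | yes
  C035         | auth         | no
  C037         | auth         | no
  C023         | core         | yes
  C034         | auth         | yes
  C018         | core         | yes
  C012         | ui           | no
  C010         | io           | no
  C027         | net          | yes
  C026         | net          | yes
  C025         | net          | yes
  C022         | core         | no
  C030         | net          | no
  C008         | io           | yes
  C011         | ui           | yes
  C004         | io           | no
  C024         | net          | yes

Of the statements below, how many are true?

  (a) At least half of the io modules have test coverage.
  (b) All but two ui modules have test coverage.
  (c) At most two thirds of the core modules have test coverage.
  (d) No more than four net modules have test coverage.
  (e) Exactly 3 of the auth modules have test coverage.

(a) io: |A| = 7, |A ∩ B| = 3; needs |A ∩ B| ≥ |A ∖ B| — false.
(b) ui: |A| = 6, |A ∩ B| = 3; needs |A ∖ B| = 2 — false.
(c) core: |A| = 7, |A ∩ B| = 5; needs |A ∩ B| / |A| ≤ 2/3 — false.
(d) net: |A| = 9, |A ∩ B| = 5; needs |A ∩ B| ≤ 4 — false.
(e) auth: |A| = 8, |A ∩ B| = 2; needs |A ∩ B| = 3 — false.

0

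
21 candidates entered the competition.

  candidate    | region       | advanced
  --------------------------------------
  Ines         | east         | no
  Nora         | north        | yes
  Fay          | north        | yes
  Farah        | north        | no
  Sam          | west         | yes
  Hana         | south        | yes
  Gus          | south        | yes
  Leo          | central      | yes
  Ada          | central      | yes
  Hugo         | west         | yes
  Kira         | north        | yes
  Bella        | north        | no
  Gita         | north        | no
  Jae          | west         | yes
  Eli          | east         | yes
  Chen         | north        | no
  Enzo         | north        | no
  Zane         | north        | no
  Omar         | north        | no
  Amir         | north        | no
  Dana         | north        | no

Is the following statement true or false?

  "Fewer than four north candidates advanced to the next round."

True

Truth condition: |A ∩ B| < 4.
A (the restrictor) = {Nora, Fay, Farah, Kira, Bella, Gita, Chen, Enzo, Zane, Omar, Amir, Dana}, |A| = 12.
A ∩ B = {Nora, Fay, Kira}, so |A ∩ B| = 3.
|A ∩ B| = 3, so the statement is true.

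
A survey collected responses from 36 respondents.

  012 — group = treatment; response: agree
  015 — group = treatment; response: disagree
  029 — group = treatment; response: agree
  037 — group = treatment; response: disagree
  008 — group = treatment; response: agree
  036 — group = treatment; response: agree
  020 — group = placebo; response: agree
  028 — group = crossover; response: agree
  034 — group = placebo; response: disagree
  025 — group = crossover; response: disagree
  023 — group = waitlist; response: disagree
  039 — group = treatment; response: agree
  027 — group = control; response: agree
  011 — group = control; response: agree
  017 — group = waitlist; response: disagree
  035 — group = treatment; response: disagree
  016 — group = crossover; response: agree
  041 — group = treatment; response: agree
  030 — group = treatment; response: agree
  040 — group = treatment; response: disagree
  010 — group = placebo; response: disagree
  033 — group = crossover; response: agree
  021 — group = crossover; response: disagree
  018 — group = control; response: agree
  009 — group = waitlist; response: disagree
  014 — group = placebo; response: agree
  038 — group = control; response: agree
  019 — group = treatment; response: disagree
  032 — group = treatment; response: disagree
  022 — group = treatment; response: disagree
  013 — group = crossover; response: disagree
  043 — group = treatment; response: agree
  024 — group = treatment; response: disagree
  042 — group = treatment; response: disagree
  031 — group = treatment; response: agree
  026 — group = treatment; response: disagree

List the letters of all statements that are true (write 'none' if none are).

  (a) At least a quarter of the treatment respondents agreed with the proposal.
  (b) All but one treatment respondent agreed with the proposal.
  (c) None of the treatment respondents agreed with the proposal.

(a)

|A| = 19, |A ∩ B| = 9, |A ∖ B| = 10.
(a) |A ∩ B| / |A| ≥ 1/4: holds.
(b) |A ∖ B| = 1: fails.
(c) A ∩ B = ∅ (|A ∩ B| = 0): fails.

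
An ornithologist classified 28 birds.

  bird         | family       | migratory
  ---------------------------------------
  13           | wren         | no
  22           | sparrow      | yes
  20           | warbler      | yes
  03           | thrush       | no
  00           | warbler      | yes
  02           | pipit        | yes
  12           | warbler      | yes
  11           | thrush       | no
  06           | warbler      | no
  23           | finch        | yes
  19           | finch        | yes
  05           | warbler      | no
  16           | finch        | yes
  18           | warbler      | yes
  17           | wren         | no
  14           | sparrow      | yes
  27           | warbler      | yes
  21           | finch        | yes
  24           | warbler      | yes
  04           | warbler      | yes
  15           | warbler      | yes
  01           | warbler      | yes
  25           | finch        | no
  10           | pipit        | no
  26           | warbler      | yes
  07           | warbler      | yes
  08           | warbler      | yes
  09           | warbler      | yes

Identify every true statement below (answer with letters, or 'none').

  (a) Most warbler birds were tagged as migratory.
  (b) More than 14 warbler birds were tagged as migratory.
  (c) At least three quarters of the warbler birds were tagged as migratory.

|A| = 15, |A ∩ B| = 13, |A ∖ B| = 2.
(a) |A ∩ B| > |A ∖ B|: holds.
(b) |A ∩ B| > 14: fails.
(c) |A ∩ B| / |A| ≥ 3/4: holds.

(a), (c)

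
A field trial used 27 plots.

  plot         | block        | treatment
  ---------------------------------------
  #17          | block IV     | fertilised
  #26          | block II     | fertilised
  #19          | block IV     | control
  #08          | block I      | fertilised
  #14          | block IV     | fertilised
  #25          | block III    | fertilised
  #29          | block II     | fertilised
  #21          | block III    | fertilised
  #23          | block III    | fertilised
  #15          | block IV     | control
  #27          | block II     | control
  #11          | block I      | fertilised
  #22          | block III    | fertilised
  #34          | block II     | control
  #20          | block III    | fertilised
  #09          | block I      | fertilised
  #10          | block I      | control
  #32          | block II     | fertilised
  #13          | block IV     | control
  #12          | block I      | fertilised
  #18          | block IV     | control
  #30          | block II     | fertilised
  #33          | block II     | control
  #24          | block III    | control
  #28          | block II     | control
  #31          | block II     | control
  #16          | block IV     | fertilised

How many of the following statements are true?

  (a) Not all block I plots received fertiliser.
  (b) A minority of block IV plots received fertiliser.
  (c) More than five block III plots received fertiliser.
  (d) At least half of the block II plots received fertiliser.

(a) block I: |A| = 5, |A ∩ B| = 4; needs A ⊄ B (|A ∖ B| ≥ 1) — true.
(b) block IV: |A| = 7, |A ∩ B| = 3; needs |A ∩ B| < |A ∖ B| — true.
(c) block III: |A| = 6, |A ∩ B| = 5; needs |A ∩ B| > 5 — false.
(d) block II: |A| = 9, |A ∩ B| = 4; needs |A ∩ B| ≥ |A ∖ B| — false.

2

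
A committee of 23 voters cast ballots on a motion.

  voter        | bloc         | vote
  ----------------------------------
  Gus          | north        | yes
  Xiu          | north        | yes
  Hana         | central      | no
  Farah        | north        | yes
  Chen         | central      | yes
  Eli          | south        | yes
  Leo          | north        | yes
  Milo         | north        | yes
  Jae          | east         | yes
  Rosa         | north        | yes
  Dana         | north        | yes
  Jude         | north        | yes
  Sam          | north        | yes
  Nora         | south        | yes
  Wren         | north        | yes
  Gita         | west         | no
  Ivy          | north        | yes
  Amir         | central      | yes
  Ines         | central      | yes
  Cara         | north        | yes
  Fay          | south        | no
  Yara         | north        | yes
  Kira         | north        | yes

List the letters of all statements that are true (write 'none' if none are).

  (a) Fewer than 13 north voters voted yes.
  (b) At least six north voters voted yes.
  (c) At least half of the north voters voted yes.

|A| = 14, |A ∩ B| = 14, |A ∖ B| = 0.
(a) |A ∩ B| < 13: fails.
(b) |A ∩ B| ≥ 6: holds.
(c) |A ∩ B| ≥ |A ∖ B|: holds.

(b), (c)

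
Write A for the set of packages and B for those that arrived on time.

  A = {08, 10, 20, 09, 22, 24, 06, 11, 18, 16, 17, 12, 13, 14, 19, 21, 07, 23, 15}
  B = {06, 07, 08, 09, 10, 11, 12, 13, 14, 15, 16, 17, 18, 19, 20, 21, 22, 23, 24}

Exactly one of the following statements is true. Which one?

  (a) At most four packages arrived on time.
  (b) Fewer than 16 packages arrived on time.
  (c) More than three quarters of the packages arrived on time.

(c)

|A| = 19, |A ∩ B| = 19, |A ∖ B| = 0.
(a) requires |A ∩ B| ≤ 4: false.
(b) requires |A ∩ B| < 16: false.
(c) requires |A ∩ B| / |A| > 3/4: true.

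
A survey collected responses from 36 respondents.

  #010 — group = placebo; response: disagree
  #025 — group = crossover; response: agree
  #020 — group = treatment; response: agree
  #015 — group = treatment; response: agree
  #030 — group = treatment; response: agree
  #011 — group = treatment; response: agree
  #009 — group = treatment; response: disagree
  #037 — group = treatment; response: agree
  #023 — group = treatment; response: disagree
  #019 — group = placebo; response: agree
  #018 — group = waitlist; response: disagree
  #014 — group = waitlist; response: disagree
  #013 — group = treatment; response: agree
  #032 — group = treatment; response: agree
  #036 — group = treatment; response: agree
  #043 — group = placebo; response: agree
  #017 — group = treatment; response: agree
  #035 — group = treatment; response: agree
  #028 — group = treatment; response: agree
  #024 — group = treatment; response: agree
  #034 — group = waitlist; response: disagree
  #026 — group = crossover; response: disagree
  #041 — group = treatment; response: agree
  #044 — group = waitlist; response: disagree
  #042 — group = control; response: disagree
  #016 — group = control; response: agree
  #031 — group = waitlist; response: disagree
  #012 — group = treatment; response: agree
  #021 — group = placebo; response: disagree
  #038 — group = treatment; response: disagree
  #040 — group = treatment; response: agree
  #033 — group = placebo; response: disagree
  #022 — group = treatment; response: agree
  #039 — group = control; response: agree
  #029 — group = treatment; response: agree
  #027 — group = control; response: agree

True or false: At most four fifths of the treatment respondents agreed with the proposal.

The determiner here denotes the relation: |A ∩ B| / |A| ≤ 4/5.
|A| = 20, |A ∩ B| = 17, |A ∖ B| = 3.
|A ∩ B|/|A| = 17/20, so the statement is false.

False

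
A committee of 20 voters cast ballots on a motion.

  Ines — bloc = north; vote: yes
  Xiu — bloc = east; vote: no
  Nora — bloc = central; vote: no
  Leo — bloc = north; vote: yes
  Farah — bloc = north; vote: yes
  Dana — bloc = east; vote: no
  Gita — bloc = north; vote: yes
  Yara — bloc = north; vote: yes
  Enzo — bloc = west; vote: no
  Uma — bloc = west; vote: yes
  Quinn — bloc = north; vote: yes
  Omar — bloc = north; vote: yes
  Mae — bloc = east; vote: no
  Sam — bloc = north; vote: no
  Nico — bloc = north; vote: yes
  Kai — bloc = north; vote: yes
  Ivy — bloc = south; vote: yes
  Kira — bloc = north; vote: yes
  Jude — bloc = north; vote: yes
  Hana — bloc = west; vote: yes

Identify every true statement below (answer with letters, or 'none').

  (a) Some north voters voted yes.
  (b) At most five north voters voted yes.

(a)

|A| = 12, |A ∩ B| = 11, |A ∖ B| = 1.
(a) A ∩ B ≠ ∅ (|A ∩ B| ≥ 1): holds.
(b) |A ∩ B| ≤ 5: fails.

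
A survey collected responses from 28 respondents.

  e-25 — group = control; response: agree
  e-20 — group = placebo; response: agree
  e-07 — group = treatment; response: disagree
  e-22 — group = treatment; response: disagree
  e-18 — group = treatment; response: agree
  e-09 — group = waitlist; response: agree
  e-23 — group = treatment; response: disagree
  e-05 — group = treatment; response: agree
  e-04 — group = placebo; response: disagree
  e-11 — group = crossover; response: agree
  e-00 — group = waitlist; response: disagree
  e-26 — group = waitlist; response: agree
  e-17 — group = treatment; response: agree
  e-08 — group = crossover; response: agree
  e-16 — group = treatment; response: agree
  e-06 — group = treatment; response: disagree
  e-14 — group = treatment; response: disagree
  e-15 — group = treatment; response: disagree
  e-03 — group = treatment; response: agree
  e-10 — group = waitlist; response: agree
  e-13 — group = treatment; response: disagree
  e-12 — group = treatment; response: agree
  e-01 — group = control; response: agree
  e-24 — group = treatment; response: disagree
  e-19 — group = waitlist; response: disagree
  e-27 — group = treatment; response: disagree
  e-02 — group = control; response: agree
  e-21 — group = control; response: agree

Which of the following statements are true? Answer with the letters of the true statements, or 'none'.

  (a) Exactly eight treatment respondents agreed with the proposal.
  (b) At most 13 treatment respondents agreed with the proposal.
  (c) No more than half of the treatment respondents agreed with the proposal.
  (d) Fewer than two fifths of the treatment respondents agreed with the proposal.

|A| = 15, |A ∩ B| = 6, |A ∖ B| = 9.
(a) |A ∩ B| = 8: fails.
(b) |A ∩ B| ≤ 13: holds.
(c) |A ∩ B| ≤ |A ∖ B|: holds.
(d) |A ∩ B| / |A| < 2/5: fails.

(b), (c)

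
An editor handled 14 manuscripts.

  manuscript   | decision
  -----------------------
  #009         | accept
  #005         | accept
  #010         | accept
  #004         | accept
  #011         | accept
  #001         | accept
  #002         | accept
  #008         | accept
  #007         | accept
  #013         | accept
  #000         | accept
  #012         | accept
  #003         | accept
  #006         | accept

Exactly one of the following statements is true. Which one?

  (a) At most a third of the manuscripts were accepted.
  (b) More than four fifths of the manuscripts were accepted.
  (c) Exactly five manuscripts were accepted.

|A| = 14, |A ∩ B| = 14, |A ∖ B| = 0.
(a) requires |A ∩ B| / |A| ≤ 1/3: false.
(b) requires |A ∩ B| / |A| > 4/5: true.
(c) requires |A ∩ B| = 5: false.

(b)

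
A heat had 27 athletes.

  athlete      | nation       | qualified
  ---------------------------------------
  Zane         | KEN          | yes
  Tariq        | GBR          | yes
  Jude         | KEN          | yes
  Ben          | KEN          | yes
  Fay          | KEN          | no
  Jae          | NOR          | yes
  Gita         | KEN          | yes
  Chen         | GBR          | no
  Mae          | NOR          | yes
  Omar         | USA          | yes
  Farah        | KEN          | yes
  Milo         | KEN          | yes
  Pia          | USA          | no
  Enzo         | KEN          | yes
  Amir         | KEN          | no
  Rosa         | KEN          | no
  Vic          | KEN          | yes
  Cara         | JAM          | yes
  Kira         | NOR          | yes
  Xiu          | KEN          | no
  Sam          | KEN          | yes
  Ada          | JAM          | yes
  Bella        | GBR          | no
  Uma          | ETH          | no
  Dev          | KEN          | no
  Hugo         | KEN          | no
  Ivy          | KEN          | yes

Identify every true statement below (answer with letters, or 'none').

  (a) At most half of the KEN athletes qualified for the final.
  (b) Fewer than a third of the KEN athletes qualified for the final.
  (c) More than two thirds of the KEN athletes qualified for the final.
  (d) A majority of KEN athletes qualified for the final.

(d)

|A| = 16, |A ∩ B| = 10, |A ∖ B| = 6.
(a) |A ∩ B| ≤ |A ∖ B|: fails.
(b) |A ∩ B| / |A| < 1/3: fails.
(c) |A ∩ B| / |A| > 2/3: fails.
(d) |A ∩ B| > |A ∖ B|: holds.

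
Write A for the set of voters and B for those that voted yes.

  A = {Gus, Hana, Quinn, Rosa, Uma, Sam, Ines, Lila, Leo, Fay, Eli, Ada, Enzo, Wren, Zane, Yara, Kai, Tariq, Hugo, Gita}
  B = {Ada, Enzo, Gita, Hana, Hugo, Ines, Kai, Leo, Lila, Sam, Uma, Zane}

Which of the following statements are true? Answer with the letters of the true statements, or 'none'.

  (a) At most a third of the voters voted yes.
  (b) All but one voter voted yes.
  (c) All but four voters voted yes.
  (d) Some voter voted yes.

|A| = 20, |A ∩ B| = 12, |A ∖ B| = 8.
(a) |A ∩ B| / |A| ≤ 1/3: fails.
(b) |A ∖ B| = 1: fails.
(c) |A ∖ B| = 4: fails.
(d) A ∩ B ≠ ∅ (|A ∩ B| ≥ 1): holds.

(d)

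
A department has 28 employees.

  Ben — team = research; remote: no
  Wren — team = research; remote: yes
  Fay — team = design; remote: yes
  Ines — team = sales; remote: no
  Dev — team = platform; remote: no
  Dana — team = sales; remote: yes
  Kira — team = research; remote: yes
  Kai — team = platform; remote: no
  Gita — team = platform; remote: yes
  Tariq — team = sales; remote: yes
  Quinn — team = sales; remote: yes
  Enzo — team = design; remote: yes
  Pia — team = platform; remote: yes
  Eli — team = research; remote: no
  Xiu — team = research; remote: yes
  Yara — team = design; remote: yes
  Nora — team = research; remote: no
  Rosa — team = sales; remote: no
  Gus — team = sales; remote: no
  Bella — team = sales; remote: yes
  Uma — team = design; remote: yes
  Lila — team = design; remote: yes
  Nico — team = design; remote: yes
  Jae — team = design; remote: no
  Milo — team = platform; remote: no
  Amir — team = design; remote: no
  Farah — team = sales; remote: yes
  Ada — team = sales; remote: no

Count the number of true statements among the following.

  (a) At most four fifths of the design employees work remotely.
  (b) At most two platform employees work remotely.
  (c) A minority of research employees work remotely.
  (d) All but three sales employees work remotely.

2

(a) design: |A| = 8, |A ∩ B| = 6; needs |A ∩ B| / |A| ≤ 4/5 — true.
(b) platform: |A| = 5, |A ∩ B| = 2; needs |A ∩ B| ≤ 2 — true.
(c) research: |A| = 6, |A ∩ B| = 3; needs |A ∩ B| < |A ∖ B| — false.
(d) sales: |A| = 9, |A ∩ B| = 5; needs |A ∖ B| = 3 — false.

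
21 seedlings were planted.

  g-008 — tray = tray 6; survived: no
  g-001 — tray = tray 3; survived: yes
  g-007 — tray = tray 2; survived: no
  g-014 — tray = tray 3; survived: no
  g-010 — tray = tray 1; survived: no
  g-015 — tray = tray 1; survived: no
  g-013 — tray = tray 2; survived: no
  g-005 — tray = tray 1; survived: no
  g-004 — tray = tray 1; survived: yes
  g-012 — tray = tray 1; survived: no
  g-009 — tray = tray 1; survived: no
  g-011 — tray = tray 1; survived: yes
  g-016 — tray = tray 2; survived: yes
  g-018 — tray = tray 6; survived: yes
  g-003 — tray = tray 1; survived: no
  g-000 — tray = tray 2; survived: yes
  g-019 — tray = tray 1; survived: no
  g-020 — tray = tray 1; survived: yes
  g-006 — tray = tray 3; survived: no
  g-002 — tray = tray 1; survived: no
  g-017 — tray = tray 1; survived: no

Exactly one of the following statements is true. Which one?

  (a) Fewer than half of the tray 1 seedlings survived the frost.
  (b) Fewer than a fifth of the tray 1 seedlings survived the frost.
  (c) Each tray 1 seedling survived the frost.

(a)

|A| = 12, |A ∩ B| = 3, |A ∖ B| = 9.
(a) requires |A ∩ B| < |A ∖ B|: true.
(b) requires |A ∩ B| / |A| < 1/5: false.
(c) requires A ⊆ B, i.e. every element of A is in B (|A ∖ B| = 0): false.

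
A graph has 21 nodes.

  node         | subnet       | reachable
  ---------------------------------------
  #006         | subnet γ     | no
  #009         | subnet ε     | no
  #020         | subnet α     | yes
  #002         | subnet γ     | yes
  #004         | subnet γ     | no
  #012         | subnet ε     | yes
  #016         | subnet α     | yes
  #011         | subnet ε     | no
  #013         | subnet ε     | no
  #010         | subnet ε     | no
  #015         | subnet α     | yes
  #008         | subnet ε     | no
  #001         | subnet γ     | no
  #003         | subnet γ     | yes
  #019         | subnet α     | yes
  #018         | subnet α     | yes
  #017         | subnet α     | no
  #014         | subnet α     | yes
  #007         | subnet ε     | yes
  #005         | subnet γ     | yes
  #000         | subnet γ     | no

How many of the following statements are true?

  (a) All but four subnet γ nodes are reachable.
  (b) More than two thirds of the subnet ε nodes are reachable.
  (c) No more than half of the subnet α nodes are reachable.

1

(a) subnet γ: |A| = 7, |A ∩ B| = 3; needs |A ∖ B| = 4 — true.
(b) subnet ε: |A| = 7, |A ∩ B| = 2; needs |A ∩ B| / |A| > 2/3 — false.
(c) subnet α: |A| = 7, |A ∩ B| = 6; needs |A ∩ B| ≤ |A ∖ B| — false.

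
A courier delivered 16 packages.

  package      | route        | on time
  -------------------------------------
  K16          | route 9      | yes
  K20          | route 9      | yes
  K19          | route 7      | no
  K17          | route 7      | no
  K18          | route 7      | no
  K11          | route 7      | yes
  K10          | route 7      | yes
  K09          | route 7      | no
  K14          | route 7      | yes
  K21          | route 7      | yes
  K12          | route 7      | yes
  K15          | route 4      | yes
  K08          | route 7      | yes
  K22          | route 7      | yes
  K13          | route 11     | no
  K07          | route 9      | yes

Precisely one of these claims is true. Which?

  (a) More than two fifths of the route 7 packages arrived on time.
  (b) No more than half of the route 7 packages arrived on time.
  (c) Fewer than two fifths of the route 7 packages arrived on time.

(a)

|A| = 11, |A ∩ B| = 7, |A ∖ B| = 4.
(a) requires |A ∩ B| / |A| > 2/5: true.
(b) requires |A ∩ B| ≤ |A ∖ B|: false.
(c) requires |A ∩ B| / |A| < 2/5: false.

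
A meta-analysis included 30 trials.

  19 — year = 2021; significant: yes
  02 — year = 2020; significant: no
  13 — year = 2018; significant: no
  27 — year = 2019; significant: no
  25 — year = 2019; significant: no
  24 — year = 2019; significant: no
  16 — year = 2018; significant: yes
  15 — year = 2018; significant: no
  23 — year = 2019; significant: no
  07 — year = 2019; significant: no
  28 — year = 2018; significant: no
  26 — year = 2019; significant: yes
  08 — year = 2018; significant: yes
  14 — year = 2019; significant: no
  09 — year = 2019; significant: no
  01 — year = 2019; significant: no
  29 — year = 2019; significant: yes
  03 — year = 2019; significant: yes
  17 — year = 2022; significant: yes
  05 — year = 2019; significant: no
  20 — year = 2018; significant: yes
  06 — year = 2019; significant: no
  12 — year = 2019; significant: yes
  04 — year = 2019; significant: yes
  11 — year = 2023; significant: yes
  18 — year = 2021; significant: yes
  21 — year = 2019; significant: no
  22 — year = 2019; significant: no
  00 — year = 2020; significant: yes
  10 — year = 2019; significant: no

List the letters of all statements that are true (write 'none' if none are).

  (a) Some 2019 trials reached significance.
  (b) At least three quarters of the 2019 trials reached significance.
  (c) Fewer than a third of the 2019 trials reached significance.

|A| = 18, |A ∩ B| = 5, |A ∖ B| = 13.
(a) A ∩ B ≠ ∅ (|A ∩ B| ≥ 1): holds.
(b) |A ∩ B| / |A| ≥ 3/4: fails.
(c) |A ∩ B| / |A| < 1/3: holds.

(a), (c)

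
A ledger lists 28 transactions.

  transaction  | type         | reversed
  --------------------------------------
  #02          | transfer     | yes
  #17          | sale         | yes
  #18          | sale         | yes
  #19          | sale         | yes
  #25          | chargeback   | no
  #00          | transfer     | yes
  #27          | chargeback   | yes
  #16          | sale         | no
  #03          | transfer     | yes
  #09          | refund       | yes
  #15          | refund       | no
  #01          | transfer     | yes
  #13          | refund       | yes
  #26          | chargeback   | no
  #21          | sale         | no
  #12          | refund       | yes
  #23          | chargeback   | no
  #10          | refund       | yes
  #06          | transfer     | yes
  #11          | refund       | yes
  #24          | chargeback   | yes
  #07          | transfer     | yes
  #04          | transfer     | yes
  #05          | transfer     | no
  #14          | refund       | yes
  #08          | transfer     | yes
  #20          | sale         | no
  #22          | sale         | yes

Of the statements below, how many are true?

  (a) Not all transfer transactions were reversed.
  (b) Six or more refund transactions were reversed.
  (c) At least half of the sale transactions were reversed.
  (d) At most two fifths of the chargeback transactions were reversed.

(a) transfer: |A| = 9, |A ∩ B| = 8; needs A ⊄ B (|A ∖ B| ≥ 1) — true.
(b) refund: |A| = 7, |A ∩ B| = 6; needs |A ∩ B| ≥ 6 — true.
(c) sale: |A| = 7, |A ∩ B| = 4; needs |A ∩ B| ≥ |A ∖ B| — true.
(d) chargeback: |A| = 5, |A ∩ B| = 2; needs |A ∩ B| / |A| ≤ 2/5 — true.

4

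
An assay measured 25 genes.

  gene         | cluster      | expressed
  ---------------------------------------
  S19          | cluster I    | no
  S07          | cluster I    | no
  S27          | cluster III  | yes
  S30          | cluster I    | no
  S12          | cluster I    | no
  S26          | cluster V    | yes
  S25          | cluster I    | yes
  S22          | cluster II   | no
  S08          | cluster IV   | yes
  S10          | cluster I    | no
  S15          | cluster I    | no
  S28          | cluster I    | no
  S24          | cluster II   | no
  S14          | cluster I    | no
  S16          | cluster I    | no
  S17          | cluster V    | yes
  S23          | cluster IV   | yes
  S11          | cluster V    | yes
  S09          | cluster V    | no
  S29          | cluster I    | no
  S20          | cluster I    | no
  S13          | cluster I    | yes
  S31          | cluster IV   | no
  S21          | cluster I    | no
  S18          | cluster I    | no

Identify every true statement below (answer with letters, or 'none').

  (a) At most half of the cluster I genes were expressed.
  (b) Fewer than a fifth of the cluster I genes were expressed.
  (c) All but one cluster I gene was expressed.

(a), (b)

|A| = 15, |A ∩ B| = 2, |A ∖ B| = 13.
(a) |A ∩ B| ≤ |A ∖ B|: holds.
(b) |A ∩ B| / |A| < 1/5: holds.
(c) |A ∖ B| = 1: fails.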